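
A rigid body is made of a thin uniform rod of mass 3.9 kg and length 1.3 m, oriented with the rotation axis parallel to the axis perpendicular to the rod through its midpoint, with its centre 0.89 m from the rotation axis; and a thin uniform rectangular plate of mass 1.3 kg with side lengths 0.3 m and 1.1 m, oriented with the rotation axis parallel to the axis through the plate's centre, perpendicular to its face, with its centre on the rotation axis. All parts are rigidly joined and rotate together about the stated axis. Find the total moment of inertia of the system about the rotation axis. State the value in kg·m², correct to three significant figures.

3.78

Thin rod: I_cm = (1/12)ML² = (1/12)(3.9)(1.3)² = 0.54925 kg·m²; centre at d = 0.89 m, so the parallel axis theorem gives I = 0.54925 + (3.9)(0.89)² = 3.6384 kg·m².
Rectangular plate: I_cm = (1/12)M(a²+b²) = (1/12)(1.3)[(0.3)² + (1.1)²] = 0.14083 kg·m²; axis through the centre, so I = 0.14083 kg·m².
Total I = 3.6384 + 0.14083 = 3.7793 kg·m².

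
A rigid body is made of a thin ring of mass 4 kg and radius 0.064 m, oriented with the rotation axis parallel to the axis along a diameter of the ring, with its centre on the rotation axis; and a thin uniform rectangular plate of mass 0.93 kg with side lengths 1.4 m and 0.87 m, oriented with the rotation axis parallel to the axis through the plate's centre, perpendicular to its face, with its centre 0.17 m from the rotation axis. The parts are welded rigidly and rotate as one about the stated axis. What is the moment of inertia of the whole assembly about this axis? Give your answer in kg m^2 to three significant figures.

Thin ring: I_cm = (1/2)MR² = (1/2)(4)(0.064)² = 0.008192 kg m^2; axis through the centre, so I = 0.008192 kg m^2.
Rectangular plate: I_cm = (1/12)M(a²+b²) = (1/12)(0.93)[(1.4)² + (0.87)²] = 0.21056 kg m^2; centre at d = 0.17 m, so the parallel axis theorem gives I = 0.21056 + (0.93)(0.17)² = 0.23744 kg m^2.
Total I = 0.008192 + 0.23744 = 0.24563 kg m^2.

0.246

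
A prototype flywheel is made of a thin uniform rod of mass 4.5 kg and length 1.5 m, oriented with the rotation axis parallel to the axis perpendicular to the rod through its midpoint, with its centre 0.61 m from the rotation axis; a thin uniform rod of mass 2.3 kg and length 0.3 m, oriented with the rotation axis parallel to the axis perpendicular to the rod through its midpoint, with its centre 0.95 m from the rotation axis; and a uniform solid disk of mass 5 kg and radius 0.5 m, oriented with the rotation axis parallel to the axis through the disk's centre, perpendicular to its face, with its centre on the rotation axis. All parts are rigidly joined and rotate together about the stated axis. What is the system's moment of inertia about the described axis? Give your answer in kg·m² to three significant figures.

Thin rod: I_cm = (1/12)ML² = (1/12)(4.5)(1.5)² = 0.84375 kg·m²; centre at d = 0.61 m, so I = I_cm + Md² gives I = 0.84375 + (4.5)(0.61)² = 2.5182 kg·m².
Thin rod: I_cm = (1/12)ML² = (1/12)(2.3)(0.3)² = 0.01725 kg·m²; centre at d = 0.95 m, so I = I_cm + Md² gives I = 0.01725 + (2.3)(0.95)² = 2.093 kg·m².
Solid disk: I_cm = (1/2)MR² = (1/2)(5)(0.5)² = 0.625 kg·m²; axis through the centre, so I = 0.625 kg·m².
Total I = 2.5182 + 2.093 + 0.625 = 5.2362 kg·m².

5.24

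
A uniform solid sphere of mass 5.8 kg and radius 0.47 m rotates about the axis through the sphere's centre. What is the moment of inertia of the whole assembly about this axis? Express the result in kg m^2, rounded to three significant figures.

0.512

I_cm = (2/5)MR² = (2/5)(5.8)(0.47)² = 0.51249 kg m^2; axis through the centre, so I = 0.51249 kg m^2.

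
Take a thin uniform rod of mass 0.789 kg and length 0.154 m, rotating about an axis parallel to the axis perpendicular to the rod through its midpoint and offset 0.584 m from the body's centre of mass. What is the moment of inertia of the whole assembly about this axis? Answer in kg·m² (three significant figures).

I_cm = (1/12)ML² = (1/12)(0.789)(0.154)² = 0.0015593 kg·m²; centre at d = 0.584 m, so the parallel axis theorem gives I = 0.0015593 + (0.789)(0.584)² = 0.27065 kg·m².

0.271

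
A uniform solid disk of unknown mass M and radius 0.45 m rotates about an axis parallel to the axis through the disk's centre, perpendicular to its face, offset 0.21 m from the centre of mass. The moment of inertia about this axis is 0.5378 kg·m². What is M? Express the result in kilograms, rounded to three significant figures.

I = I_cm + Md² = (1/2)MR² + Md² = M·[0.5·(0.45)² + (0.21)²] = M·0.14535.
So M = 0.5378 / 0.14535 = 3.7 kg.

3.70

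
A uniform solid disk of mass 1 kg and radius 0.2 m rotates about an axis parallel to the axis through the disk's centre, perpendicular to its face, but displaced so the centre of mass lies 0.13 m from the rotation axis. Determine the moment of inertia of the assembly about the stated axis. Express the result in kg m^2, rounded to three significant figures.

0.0369

I_cm = (1/2)MR² = (1/2)(1)(0.2)² = 0.02 kg m^2; centre at d = 0.13 m, so the parallel axis theorem gives I = 0.02 + (1)(0.13)² = 0.0369 kg m^2.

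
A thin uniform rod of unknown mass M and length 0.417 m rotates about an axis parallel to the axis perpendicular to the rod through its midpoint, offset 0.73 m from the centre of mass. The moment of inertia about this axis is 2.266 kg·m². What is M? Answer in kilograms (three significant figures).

I = I_cm + Md² = (1/12)ML² + Md² = M·[0.0833333·(0.417)² + (0.73)²] = M·0.54739.
So M = 2.266 / 0.54739 = 4.1396 kg.

4.14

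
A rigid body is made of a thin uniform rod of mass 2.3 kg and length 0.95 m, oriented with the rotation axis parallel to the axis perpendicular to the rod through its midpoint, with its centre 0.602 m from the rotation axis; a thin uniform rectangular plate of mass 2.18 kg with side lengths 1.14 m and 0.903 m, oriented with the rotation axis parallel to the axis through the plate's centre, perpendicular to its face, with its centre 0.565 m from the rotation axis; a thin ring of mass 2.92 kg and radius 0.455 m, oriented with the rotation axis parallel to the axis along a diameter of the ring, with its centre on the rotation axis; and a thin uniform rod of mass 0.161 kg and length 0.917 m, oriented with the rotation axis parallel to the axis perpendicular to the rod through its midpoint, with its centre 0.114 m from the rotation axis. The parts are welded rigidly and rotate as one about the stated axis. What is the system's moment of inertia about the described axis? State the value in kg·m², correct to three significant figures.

2.40

Thin rod: I_cm = (1/12)ML² = (1/12)(2.3)(0.95)² = 0.17298 kg·m²; centre at d = 0.602 m, so I = I_cm + Md² gives I = 0.17298 + (2.3)(0.602)² = 1.0065 kg·m².
Rectangular plate: I_cm = (1/12)M(a²+b²) = (1/12)(2.18)[(1.14)² + (0.903)²] = 0.38423 kg·m²; centre at d = 0.565 m, so I = I_cm + Md² gives I = 0.38423 + (2.18)(0.565)² = 1.0801 kg·m².
Thin ring: I_cm = (1/2)MR² = (1/2)(2.92)(0.455)² = 0.30226 kg·m²; axis through the centre, so I = 0.30226 kg·m².
Thin rod: I_cm = (1/12)ML² = (1/12)(0.161)(0.917)² = 0.011282 kg·m²; centre at d = 0.114 m, so I = I_cm + Md² gives I = 0.011282 + (0.161)(0.114)² = 0.013374 kg·m².
Total I = 1.0065 + 1.0801 + 0.30226 + 0.013374 = 2.4023 kg·m².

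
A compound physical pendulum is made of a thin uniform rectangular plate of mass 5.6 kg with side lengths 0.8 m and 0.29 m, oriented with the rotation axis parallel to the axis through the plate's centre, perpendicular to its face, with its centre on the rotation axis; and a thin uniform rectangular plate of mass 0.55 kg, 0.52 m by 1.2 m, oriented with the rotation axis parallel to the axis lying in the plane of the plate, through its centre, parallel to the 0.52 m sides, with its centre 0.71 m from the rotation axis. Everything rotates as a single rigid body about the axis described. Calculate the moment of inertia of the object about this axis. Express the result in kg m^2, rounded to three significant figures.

Rectangular plate: I_cm = (1/12)M(a²+b²) = (1/12)(5.6)[(0.8)² + (0.29)²] = 0.33791 kg m^2; axis through the centre, so I = 0.33791 kg m^2.
Rectangular plate: I_cm = (1/12)Mb² = (1/12)(0.55)(1.2)² = 0.066 kg m^2; centre at d = 0.71 m, so the parallel axis theorem gives I = 0.066 + (0.55)(0.71)² = 0.34326 kg m^2.
Total I = 0.33791 + 0.34326 = 0.68117 kg m^2.

0.681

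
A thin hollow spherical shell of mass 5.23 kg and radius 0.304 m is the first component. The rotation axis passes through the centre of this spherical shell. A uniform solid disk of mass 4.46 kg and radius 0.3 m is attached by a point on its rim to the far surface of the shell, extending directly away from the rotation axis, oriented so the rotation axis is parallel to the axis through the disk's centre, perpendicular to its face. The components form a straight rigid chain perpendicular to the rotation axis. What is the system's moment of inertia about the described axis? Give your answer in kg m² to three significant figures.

2.15

Spherical shell: I_cm = (2/3)MR² = (2/3)(5.23)(0.304)² = 0.32222 kg m²; axis through the centre, so I = 0.32222 kg m².
Solid disk: I_cm = (1/2)MR² = (1/2)(4.46)(0.3)² = 0.2007 kg m²; centre at d = 0.304 + 0.3 = 0.604 m, so the parallel axis theorem gives I = 0.2007 + (4.46)(0.604)² = 1.8278 kg m².
Total I = 0.32222 + 1.8278 = 2.15 kg m².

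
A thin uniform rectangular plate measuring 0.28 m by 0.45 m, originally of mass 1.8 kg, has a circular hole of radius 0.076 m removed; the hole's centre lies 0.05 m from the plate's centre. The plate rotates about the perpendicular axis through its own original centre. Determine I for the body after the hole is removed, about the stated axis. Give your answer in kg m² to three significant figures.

Unpierced body about its centre: I₀ = (1/12)M(a²+b²) = (1/12)(1.8)[(0.28)² + (0.45)²] = 0.042135 kg m².
The removed disk has mass m = M·πr²/(ab) = (1.8)·π(0.076)²/(0.28·0.45) = 0.25923 kg (same uniform areal density).
Its moment of inertia about the rotation axis (parallel-axis theorem): I_hole = (1/2)mr² + md² = (1/2)(0.25923)(0.076)² + (0.25923)(0.05)² = 0.0013967 kg m².
Treating the hole as negative mass, I = I₀ − I_hole = 0.042135 − 0.0013967 = 0.040738 kg m².

0.0407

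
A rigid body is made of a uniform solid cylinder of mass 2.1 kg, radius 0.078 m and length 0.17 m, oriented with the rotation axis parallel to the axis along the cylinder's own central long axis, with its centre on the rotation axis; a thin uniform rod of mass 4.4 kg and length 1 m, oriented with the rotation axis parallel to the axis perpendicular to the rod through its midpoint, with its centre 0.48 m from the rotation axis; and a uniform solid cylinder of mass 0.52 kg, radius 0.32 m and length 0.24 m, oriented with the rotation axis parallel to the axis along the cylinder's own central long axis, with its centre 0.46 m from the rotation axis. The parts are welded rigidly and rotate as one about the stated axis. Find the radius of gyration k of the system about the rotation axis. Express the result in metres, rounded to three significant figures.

0.466

Solid cylinder: I_cm = (1/2)MR² = (1/2)(2.1)(0.078)² = 0.0063882 kg m²; axis through the centre, so I = 0.0063882 kg m².
Thin rod: I_cm = (1/12)ML² = (1/12)(4.4)(1)² = 0.36667 kg m²; centre at d = 0.48 m, so I = I_cm + Md² gives I = 0.36667 + (4.4)(0.48)² = 1.3804 kg m².
Solid cylinder: I_cm = (1/2)MR² = (1/2)(0.52)(0.32)² = 0.026624 kg m²; centre at d = 0.46 m, so I = I_cm + Md² gives I = 0.026624 + (0.52)(0.46)² = 0.13666 kg m².
Total I = 1.5235 kg m²; total mass M = 7.02 kg.
k = √(I/M) = √(1.5235/7.02) = 0.46585 m.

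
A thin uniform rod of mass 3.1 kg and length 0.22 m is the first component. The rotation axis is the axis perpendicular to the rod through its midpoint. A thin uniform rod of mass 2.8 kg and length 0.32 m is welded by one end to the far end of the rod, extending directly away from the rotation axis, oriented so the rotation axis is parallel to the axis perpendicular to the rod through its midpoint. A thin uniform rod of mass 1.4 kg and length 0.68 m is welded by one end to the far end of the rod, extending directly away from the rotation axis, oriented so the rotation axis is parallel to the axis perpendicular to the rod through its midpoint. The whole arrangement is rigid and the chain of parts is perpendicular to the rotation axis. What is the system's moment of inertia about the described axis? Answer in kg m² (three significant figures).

Thin rod: I_cm = (1/12)ML² = (1/12)(3.1)(0.22)² = 0.012503 kg m²; axis through the centre, so I = 0.012503 kg m².
Thin rod: I_cm = (1/12)ML² = (1/12)(2.8)(0.32)² = 0.023893 kg m²; centre at d = 0.11 + 0.16 = 0.27 m, so I = I_cm + Md² gives I = 0.023893 + (2.8)(0.27)² = 0.22801 kg m².
Thin rod: I_cm = (1/12)ML² = (1/12)(1.4)(0.68)² = 0.053947 kg m²; centre at d = 0.11 + 0.16 + 0.16 + 0.34 = 0.77 m, so I = I_cm + Md² gives I = 0.053947 + (1.4)(0.77)² = 0.88401 kg m².
Total I = 0.012503 + 0.22801 + 0.88401 = 1.1245 kg m².

1.12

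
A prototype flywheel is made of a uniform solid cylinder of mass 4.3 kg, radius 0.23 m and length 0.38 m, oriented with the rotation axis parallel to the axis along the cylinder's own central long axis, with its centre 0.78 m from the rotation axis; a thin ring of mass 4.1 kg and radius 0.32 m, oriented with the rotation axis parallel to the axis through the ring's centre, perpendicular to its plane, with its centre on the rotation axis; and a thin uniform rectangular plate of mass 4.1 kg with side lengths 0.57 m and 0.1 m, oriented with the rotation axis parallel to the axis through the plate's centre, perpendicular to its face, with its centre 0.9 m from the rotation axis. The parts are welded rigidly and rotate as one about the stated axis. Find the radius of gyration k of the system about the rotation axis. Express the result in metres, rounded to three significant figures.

0.726

Solid cylinder: I_cm = (1/2)MR² = (1/2)(4.3)(0.23)² = 0.11374 kg·m²; centre at d = 0.78 m, so the parallel axis theorem gives I = 0.11374 + (4.3)(0.78)² = 2.7299 kg·m².
Thin ring: I_cm = MR² = (4.1)(0.32)² = 0.41984 kg·m²; axis through the centre, so I = 0.41984 kg·m².
Rectangular plate: I_cm = (1/12)M(a²+b²) = (1/12)(4.1)[(0.57)² + (0.1)²] = 0.11442 kg·m²; centre at d = 0.9 m, so the parallel axis theorem gives I = 0.11442 + (4.1)(0.9)² = 3.4354 kg·m².
Total I = 6.5851 kg·m²; total mass M = 12.5 kg.
k = √(I/M) = √(6.5851/12.5) = 0.72582 m.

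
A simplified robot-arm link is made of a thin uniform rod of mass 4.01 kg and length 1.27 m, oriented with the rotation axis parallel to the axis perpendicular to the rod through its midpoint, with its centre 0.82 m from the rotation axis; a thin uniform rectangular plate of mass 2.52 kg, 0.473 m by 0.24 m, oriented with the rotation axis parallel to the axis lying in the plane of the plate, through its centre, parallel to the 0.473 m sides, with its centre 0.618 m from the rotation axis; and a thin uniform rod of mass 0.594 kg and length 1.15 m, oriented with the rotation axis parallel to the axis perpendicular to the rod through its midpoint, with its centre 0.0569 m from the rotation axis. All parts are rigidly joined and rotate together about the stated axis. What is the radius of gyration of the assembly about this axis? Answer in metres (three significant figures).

Thin rod: I_cm = (1/12)ML² = (1/12)(4.01)(1.27)² = 0.53898 kg·m²; centre at d = 0.82 m, so the parallel axis theorem gives I = 0.53898 + (4.01)(0.82)² = 3.2353 kg·m².
Rectangular plate: I_cm = (1/12)Mb² = (1/12)(2.52)(0.24)² = 0.012096 kg·m²; centre at d = 0.618 m, so the parallel axis theorem gives I = 0.012096 + (2.52)(0.618)² = 0.97454 kg·m².
Thin rod: I_cm = (1/12)ML² = (1/12)(0.594)(1.15)² = 0.065464 kg·m²; centre at d = 0.0569 m, so the parallel axis theorem gives I = 0.065464 + (0.594)(0.0569)² = 0.067387 kg·m².
Total I = 4.2772 kg·m²; total mass M = 7.124 kg.
k = √(I/M) = √(4.2772/7.124) = 0.77485 m.

0.775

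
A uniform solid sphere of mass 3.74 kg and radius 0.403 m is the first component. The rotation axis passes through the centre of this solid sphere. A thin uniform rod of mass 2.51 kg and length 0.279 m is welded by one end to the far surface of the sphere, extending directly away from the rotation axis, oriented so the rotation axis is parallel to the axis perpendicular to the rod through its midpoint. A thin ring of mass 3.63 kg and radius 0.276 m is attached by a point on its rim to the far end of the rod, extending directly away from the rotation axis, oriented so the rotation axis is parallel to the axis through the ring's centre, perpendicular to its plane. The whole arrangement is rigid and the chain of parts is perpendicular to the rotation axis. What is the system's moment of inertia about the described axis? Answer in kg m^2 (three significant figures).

Solid sphere: I_cm = (2/5)MR² = (2/5)(3.74)(0.403)² = 0.24296 kg m^2; axis through the centre, so I = 0.24296 kg m^2.
Thin rod: I_cm = (1/12)ML² = (1/12)(2.51)(0.279)² = 0.016282 kg m^2; centre at d = 0.403 + 0.1395 = 0.5425 m, so I = I_cm + Md² gives I = 0.016282 + (2.51)(0.5425)² = 0.75499 kg m^2.
Thin ring: I_cm = MR² = (3.63)(0.276)² = 0.27652 kg m^2; centre at d = 0.403 + 0.1395 + 0.1395 + 0.276 = 0.958 m, so I = I_cm + Md² gives I = 0.27652 + (3.63)(0.958)² = 3.608 kg m^2.
Total I = 0.24296 + 0.75499 + 3.608 = 4.606 kg m^2.

4.61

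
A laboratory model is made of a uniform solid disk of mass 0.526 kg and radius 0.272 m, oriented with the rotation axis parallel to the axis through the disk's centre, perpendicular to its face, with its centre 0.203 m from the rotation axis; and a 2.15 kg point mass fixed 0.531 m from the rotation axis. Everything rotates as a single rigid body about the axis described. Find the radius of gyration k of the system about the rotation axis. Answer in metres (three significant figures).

Solid disk: I_cm = (1/2)MR² = (1/2)(0.526)(0.272)² = 0.019458 kg·m²; centre at d = 0.203 m, so I = I_cm + Md² gives I = 0.019458 + (0.526)(0.203)² = 0.041134 kg·m².
Point mass: I_cm = 0; centre at d = 0.531 m, so I = I_cm + Md² gives I = 0 + (2.15)(0.531)² = 0.60622 kg·m².
Total I = 0.64735 kg·m²; total mass M = 2.676 kg.
k = √(I/M) = √(0.64735/2.676) = 0.49184 m.

0.492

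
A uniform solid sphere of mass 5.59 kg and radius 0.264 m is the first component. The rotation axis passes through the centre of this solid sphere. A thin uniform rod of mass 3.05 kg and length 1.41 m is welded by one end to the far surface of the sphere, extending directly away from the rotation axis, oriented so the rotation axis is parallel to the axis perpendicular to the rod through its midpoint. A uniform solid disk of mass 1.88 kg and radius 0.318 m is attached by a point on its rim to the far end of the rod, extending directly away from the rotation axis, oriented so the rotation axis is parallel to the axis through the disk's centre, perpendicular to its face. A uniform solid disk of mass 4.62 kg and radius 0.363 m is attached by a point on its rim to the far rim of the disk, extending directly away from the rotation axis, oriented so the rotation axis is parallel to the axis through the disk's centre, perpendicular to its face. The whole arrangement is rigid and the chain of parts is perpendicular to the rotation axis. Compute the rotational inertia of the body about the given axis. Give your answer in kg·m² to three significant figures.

44.4

Solid sphere: I_cm = (2/5)MR² = (2/5)(5.59)(0.264)² = 0.15584 kg·m²; axis through the centre, so I = 0.15584 kg·m².
Thin rod: I_cm = (1/12)ML² = (1/12)(3.05)(1.41)² = 0.50531 kg·m²; centre at d = 0.264 + 0.705 = 0.969 m, so I = I_cm + Md² gives I = 0.50531 + (3.05)(0.969)² = 3.3691 kg·m².
Solid disk: I_cm = (1/2)MR² = (1/2)(1.88)(0.318)² = 0.095057 kg·m²; centre at d = 0.264 + 0.705 + 0.705 + 0.318 = 1.992 m, so I = I_cm + Md² gives I = 0.095057 + (1.88)(1.992)² = 7.555 kg·m².
Solid disk: I_cm = (1/2)MR² = (1/2)(4.62)(0.363)² = 0.30439 kg·m²; centre at d = 0.264 + 0.705 + 0.705 + 0.318 + 0.318 + 0.363 = 2.673 m, so I = I_cm + Md² gives I = 0.30439 + (4.62)(2.673)² = 33.314 kg·m².
Total I = 0.15584 + 3.3691 + 7.555 + 33.314 = 44.394 kg·m².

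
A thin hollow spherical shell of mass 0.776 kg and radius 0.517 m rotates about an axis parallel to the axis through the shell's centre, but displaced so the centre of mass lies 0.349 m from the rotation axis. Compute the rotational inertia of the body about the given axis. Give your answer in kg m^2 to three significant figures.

0.233

I_cm = (2/3)MR² = (2/3)(0.776)(0.517)² = 0.13828 kg m^2; centre at d = 0.349 m, so the parallel axis theorem gives I = 0.13828 + (0.776)(0.349)² = 0.2328 kg m^2.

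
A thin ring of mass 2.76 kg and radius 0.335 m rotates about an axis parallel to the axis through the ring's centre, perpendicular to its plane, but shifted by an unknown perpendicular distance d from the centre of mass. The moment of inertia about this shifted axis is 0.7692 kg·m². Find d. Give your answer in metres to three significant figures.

About the centre-of-mass axis, I_cm = MR² = (2.76)(0.335)² = 0.30974 kg·m².
Parallel axis theorem: I = I_cm + Md², so Md² = 0.7692 − 0.30974 = 0.45946 kg·m².
d = √(0.45946 / 2.76) = 0.40801 m.

0.408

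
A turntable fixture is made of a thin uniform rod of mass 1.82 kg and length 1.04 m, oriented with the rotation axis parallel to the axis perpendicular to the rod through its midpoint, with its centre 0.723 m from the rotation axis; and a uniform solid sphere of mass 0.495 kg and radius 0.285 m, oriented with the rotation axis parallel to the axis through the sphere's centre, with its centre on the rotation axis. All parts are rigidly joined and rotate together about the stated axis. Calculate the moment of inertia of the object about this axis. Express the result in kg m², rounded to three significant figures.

Thin rod: I_cm = (1/12)ML² = (1/12)(1.82)(1.04)² = 0.16404 kg m²; centre at d = 0.723 m, so the parallel axis theorem gives I = 0.16404 + (1.82)(0.723)² = 1.1154 kg m².
Solid sphere: I_cm = (2/5)MR² = (2/5)(0.495)(0.285)² = 0.016083 kg m²; axis through the centre, so I = 0.016083 kg m².
Total I = 1.1154 + 0.016083 = 1.1315 kg m².

1.13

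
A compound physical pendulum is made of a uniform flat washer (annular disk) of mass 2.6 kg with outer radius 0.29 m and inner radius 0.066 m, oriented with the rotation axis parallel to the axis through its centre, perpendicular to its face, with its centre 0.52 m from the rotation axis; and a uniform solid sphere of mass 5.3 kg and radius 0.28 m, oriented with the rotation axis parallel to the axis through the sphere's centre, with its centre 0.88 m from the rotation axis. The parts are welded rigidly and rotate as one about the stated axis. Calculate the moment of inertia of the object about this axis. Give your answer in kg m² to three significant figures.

Annular disk: I_cm = (1/2)M(R²+r²) = (1/2)(2.6)[(0.29)² + (0.066)²] = 0.11499 kg m²; centre at d = 0.52 m, so I = I_cm + Md² gives I = 0.11499 + (2.6)(0.52)² = 0.81803 kg m².
Solid sphere: I_cm = (2/5)MR² = (2/5)(5.3)(0.28)² = 0.16621 kg m²; centre at d = 0.88 m, so I = I_cm + Md² gives I = 0.16621 + (5.3)(0.88)² = 4.2705 kg m².
Total I = 0.81803 + 4.2705 = 5.0886 kg m².

5.09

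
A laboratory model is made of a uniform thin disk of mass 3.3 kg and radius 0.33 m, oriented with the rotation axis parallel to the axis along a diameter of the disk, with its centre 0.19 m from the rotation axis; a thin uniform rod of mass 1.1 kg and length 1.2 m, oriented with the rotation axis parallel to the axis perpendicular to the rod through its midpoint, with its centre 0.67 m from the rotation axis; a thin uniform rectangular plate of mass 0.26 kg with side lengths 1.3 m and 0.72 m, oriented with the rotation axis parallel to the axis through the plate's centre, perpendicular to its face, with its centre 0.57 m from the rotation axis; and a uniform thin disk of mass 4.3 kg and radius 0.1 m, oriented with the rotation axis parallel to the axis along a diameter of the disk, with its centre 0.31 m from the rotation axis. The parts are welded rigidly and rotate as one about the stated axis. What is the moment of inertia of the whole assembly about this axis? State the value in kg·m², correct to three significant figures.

1.39

Thin disk: I_cm = (1/4)MR² = (1/4)(3.3)(0.33)² = 0.089843 kg·m²; centre at d = 0.19 m, so the parallel axis theorem gives I = 0.089843 + (3.3)(0.19)² = 0.20897 kg·m².
Thin rod: I_cm = (1/12)ML² = (1/12)(1.1)(1.2)² = 0.132 kg·m²; centre at d = 0.67 m, so the parallel axis theorem gives I = 0.132 + (1.1)(0.67)² = 0.62579 kg·m².
Rectangular plate: I_cm = (1/12)M(a²+b²) = (1/12)(0.26)[(1.3)² + (0.72)²] = 0.047849 kg·m²; centre at d = 0.57 m, so the parallel axis theorem gives I = 0.047849 + (0.26)(0.57)² = 0.13232 kg·m².
Thin disk: I_cm = (1/4)MR² = (1/4)(4.3)(0.1)² = 0.01075 kg·m²; centre at d = 0.31 m, so the parallel axis theorem gives I = 0.01075 + (4.3)(0.31)² = 0.42398 kg·m².
Total I = 0.20897 + 0.62579 + 0.13232 + 0.42398 = 1.3911 kg·m².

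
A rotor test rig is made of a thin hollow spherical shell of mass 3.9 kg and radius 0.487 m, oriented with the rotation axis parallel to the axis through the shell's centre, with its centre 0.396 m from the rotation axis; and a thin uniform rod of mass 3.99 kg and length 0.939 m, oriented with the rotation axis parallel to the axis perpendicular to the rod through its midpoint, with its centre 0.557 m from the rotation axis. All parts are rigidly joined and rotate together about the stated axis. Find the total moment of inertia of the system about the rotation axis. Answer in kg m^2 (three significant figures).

2.76

Spherical shell: I_cm = (2/3)MR² = (2/3)(3.9)(0.487)² = 0.61664 kg m^2; centre at d = 0.396 m, so I = I_cm + Md² gives I = 0.61664 + (3.9)(0.396)² = 1.2282 kg m^2.
Thin rod: I_cm = (1/12)ML² = (1/12)(3.99)(0.939)² = 0.29317 kg m^2; centre at d = 0.557 m, so I = I_cm + Md² gives I = 0.29317 + (3.99)(0.557)² = 1.5311 kg m^2.
Total I = 1.2282 + 1.5311 = 2.7593 kg m^2.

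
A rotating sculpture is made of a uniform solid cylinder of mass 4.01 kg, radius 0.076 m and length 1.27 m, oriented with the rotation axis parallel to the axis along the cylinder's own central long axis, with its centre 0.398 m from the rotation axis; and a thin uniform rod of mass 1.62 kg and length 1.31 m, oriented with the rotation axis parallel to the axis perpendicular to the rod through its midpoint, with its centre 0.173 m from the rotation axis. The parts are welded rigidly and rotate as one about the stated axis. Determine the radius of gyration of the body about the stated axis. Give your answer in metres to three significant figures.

Solid cylinder: I_cm = (1/2)MR² = (1/2)(4.01)(0.076)² = 0.011581 kg m^2; centre at d = 0.398 m, so I = I_cm + Md² gives I = 0.011581 + (4.01)(0.398)² = 0.64678 kg m^2.
Thin rod: I_cm = (1/12)ML² = (1/12)(1.62)(1.31)² = 0.23167 kg m^2; centre at d = 0.173 m, so I = I_cm + Md² gives I = 0.23167 + (1.62)(0.173)² = 0.28016 kg m^2.
Total I = 0.92694 kg m^2; total mass M = 5.63 kg.
k = √(I/M) = √(0.92694/5.63) = 0.40576 m.

0.406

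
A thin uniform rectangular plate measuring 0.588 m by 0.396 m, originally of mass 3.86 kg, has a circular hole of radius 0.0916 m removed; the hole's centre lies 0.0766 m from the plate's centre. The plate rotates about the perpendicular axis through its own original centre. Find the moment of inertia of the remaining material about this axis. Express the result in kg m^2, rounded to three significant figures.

0.157

Unpierced body about its centre: I₀ = (1/12)M(a²+b²) = (1/12)(3.86)[(0.588)² + (0.396)²] = 0.16166 kg m^2.
The removed disk has mass m = M·πr²/(ab) = (3.86)·π(0.0916)²/(0.588·0.396) = 0.43697 kg (same uniform areal density).
Its moment of inertia about the rotation axis (parallel-axis theorem): I_hole = (1/2)mr² + md² = (1/2)(0.43697)(0.0916)² + (0.43697)(0.0766)² = 0.0043972 kg m^2.
Treating the hole as negative mass, I = I₀ − I_hole = 0.16166 − 0.0043972 = 0.15726 kg m^2.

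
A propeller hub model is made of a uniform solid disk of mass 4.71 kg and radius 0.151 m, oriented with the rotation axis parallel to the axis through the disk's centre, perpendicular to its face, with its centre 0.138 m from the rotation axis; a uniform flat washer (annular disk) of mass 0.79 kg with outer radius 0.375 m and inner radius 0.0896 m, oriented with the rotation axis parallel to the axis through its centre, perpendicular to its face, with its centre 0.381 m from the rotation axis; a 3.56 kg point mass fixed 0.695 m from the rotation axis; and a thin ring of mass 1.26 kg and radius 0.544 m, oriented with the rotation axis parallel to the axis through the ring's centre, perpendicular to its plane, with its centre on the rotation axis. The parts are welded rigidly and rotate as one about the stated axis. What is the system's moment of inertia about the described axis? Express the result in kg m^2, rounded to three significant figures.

2.41

Solid disk: I_cm = (1/2)MR² = (1/2)(4.71)(0.151)² = 0.053696 kg m^2; centre at d = 0.138 m, so I = I_cm + Md² gives I = 0.053696 + (4.71)(0.138)² = 0.14339 kg m^2.
Annular disk: I_cm = (1/2)M(R²+r²) = (1/2)(0.79)[(0.375)² + (0.0896)²] = 0.058718 kg m^2; centre at d = 0.381 m, so I = I_cm + Md² gives I = 0.058718 + (0.79)(0.381)² = 0.1734 kg m^2.
Point mass: I_cm = 0; centre at d = 0.695 m, so I = I_cm + Md² gives I = 0 + (3.56)(0.695)² = 1.7196 kg m^2.
Thin ring: I_cm = MR² = (1.26)(0.544)² = 0.37288 kg m^2; axis through the centre, so I = 0.37288 kg m^2.
Total I = 0.14339 + 0.1734 + 1.7196 + 0.37288 = 2.4092 kg m^2.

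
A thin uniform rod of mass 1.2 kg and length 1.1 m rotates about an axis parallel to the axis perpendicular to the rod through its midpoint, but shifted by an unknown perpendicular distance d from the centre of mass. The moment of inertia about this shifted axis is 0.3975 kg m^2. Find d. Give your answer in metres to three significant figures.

About the centre-of-mass axis, I_cm = (1/12)ML² = (1/12)(1.2)(1.1)² = 0.121 kg m^2.
Parallel axis theorem: I = I_cm + Md², so Md² = 0.3975 − 0.121 = 0.2765 kg m^2.
d = √(0.2765 / 1.2) = 0.48002 m.

0.480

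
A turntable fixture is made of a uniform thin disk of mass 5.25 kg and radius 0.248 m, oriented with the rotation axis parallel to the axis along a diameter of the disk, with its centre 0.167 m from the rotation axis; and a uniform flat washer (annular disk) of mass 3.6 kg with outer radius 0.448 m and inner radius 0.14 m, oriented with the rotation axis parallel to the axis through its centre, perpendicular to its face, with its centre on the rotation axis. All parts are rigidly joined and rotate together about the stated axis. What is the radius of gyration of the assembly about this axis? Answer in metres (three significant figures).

Thin disk: I_cm = (1/4)MR² = (1/4)(5.25)(0.248)² = 0.080724 kg m²; centre at d = 0.167 m, so the parallel axis theorem gives I = 0.080724 + (5.25)(0.167)² = 0.22714 kg m².
Annular disk: I_cm = (1/2)M(R²+r²) = (1/2)(3.6)[(0.448)² + (0.14)²] = 0.39655 kg m²; axis through the centre, so I = 0.39655 kg m².
Total I = 0.62369 kg m²; total mass M = 8.85 kg.
k = √(I/M) = √(0.62369/8.85) = 0.26547 m.

0.265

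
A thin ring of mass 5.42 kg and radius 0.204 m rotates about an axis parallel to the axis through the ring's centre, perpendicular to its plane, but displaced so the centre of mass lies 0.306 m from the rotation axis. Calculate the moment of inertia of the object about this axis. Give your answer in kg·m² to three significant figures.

0.733

I_cm = MR² = (5.42)(0.204)² = 0.22556 kg·m²; centre at d = 0.306 m, so the parallel axis theorem gives I = 0.22556 + (5.42)(0.306)² = 0.73307 kg·m².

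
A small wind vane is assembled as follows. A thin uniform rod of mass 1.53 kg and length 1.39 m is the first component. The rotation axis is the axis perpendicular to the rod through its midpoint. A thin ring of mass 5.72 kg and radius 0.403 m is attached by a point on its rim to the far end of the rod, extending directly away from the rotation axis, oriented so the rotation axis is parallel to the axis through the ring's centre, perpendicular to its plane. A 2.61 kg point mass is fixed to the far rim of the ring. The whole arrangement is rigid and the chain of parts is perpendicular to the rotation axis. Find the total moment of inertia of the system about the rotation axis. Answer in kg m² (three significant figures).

Thin rod: I_cm = (1/12)ML² = (1/12)(1.53)(1.39)² = 0.24634 kg m²; axis through the centre, so I = 0.24634 kg m².
Thin ring: I_cm = MR² = (5.72)(0.403)² = 0.92898 kg m²; centre at d = 0.695 + 0.403 = 1.098 m, so I = I_cm + Md² gives I = 0.92898 + (5.72)(1.098)² = 7.825 kg m².
Point mass: I_cm = 0; centre at d = 0.695 + 0.403 + 0.403 = 1.501 m, so I = I_cm + Md² gives I = 0 + (2.61)(1.501)² = 5.8803 kg m².
Total I = 0.24634 + 7.825 + 5.8803 = 13.952 kg m².

14.0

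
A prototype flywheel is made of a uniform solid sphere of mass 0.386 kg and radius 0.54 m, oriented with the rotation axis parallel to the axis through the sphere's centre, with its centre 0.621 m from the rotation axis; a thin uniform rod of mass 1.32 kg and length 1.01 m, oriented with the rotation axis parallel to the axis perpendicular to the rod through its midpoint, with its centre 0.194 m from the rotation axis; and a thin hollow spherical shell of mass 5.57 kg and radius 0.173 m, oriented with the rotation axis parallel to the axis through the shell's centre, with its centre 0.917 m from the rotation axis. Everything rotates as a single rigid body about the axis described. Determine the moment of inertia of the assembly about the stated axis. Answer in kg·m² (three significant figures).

Solid sphere: I_cm = (2/5)MR² = (2/5)(0.386)(0.54)² = 0.045023 kg·m²; centre at d = 0.621 m, so I = I_cm + Md² gives I = 0.045023 + (0.386)(0.621)² = 0.19388 kg·m².
Thin rod: I_cm = (1/12)ML² = (1/12)(1.32)(1.01)² = 0.11221 kg·m²; centre at d = 0.194 m, so I = I_cm + Md² gives I = 0.11221 + (1.32)(0.194)² = 0.16189 kg·m².
Spherical shell: I_cm = (2/3)MR² = (2/3)(5.57)(0.173)² = 0.11114 kg·m²; centre at d = 0.917 m, so I = I_cm + Md² gives I = 0.11114 + (5.57)(0.917)² = 4.7949 kg·m².
Total I = 0.19388 + 0.16189 + 4.7949 = 5.1507 kg·m².

5.15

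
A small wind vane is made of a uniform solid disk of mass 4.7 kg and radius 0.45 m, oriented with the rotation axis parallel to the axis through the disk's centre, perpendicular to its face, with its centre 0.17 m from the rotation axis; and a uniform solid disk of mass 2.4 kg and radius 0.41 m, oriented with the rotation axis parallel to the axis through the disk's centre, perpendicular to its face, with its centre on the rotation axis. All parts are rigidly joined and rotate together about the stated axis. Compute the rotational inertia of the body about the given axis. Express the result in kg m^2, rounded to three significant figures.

Solid disk: I_cm = (1/2)MR² = (1/2)(4.7)(0.45)² = 0.47588 kg m^2; centre at d = 0.17 m, so I = I_cm + Md² gives I = 0.47588 + (4.7)(0.17)² = 0.61171 kg m^2.
Solid disk: I_cm = (1/2)MR² = (1/2)(2.4)(0.41)² = 0.20172 kg m^2; axis through the centre, so I = 0.20172 kg m^2.
Total I = 0.61171 + 0.20172 = 0.81343 kg m^2.

0.813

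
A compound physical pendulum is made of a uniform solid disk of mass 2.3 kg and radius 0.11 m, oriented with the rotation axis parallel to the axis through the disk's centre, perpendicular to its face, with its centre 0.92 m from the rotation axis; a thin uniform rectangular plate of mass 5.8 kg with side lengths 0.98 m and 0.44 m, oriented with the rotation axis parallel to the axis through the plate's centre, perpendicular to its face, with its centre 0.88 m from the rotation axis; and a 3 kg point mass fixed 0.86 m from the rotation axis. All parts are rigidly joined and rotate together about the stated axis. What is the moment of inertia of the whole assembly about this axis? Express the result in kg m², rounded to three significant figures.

9.23

Solid disk: I_cm = (1/2)MR² = (1/2)(2.3)(0.11)² = 0.013915 kg m²; centre at d = 0.92 m, so I = I_cm + Md² gives I = 0.013915 + (2.3)(0.92)² = 1.9606 kg m².
Rectangular plate: I_cm = (1/12)M(a²+b²) = (1/12)(5.8)[(0.98)² + (0.44)²] = 0.55777 kg m²; centre at d = 0.88 m, so I = I_cm + Md² gives I = 0.55777 + (5.8)(0.88)² = 5.0493 kg m².
Point mass: I_cm = 0; centre at d = 0.86 m, so I = I_cm + Md² gives I = 0 + (3)(0.86)² = 2.2188 kg m².
Total I = 1.9606 + 5.0493 + 2.2188 = 9.2287 kg m².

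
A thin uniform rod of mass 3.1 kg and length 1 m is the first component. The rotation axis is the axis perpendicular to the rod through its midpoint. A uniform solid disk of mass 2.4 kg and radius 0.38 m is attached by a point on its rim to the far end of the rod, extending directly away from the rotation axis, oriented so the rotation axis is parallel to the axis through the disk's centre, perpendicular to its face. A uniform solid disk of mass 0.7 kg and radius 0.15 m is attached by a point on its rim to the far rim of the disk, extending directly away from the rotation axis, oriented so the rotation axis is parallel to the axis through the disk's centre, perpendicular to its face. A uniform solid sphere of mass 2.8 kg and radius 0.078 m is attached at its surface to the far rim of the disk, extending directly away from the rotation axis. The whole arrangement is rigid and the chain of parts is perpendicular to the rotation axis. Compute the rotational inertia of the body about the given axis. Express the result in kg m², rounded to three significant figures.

Thin rod: I_cm = (1/12)ML² = (1/12)(3.1)(1)² = 0.25833 kg m²; axis through the centre, so I = 0.25833 kg m².
Solid disk: I_cm = (1/2)MR² = (1/2)(2.4)(0.38)² = 0.17328 kg m²; centre at d = 0.5 + 0.38 = 0.88 m, so I = I_cm + Md² gives I = 0.17328 + (2.4)(0.88)² = 2.0318 kg m².
Solid disk: I_cm = (1/2)MR² = (1/2)(0.7)(0.15)² = 0.007875 kg m²; centre at d = 0.5 + 0.38 + 0.38 + 0.15 = 1.41 m, so I = I_cm + Md² gives I = 0.007875 + (0.7)(1.41)² = 1.3995 kg m².
Solid sphere: I_cm = (2/5)MR² = (2/5)(2.8)(0.078)² = 0.0068141 kg m²; centre at d = 0.5 + 0.38 + 0.38 + 0.15 + 0.15 + 0.078 = 1.638 m, so I = I_cm + Md² gives I = 0.0068141 + (2.8)(1.638)² = 7.5193 kg m².
Total I = 0.25833 + 2.0318 + 1.3995 + 7.5193 = 11.209 kg m².

11.2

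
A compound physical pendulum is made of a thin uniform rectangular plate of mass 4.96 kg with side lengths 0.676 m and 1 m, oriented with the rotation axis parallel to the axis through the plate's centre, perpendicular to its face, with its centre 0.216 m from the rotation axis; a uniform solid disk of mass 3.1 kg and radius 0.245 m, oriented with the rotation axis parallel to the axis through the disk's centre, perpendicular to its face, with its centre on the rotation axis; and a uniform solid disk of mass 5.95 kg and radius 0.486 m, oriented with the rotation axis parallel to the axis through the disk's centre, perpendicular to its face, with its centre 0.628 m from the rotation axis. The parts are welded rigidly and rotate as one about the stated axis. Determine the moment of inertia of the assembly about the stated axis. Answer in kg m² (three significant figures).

3.98

Rectangular plate: I_cm = (1/12)M(a²+b²) = (1/12)(4.96)[(0.676)² + (1)²] = 0.60222 kg m²; centre at d = 0.216 m, so the parallel axis theorem gives I = 0.60222 + (4.96)(0.216)² = 0.83363 kg m².
Solid disk: I_cm = (1/2)MR² = (1/2)(3.1)(0.245)² = 0.093039 kg m²; axis through the centre, so I = 0.093039 kg m².
Solid disk: I_cm = (1/2)MR² = (1/2)(5.95)(0.486)² = 0.70268 kg m²; centre at d = 0.628 m, so the parallel axis theorem gives I = 0.70268 + (5.95)(0.628)² = 3.0493 kg m².
Total I = 0.83363 + 0.093039 + 3.0493 = 3.9759 kg m².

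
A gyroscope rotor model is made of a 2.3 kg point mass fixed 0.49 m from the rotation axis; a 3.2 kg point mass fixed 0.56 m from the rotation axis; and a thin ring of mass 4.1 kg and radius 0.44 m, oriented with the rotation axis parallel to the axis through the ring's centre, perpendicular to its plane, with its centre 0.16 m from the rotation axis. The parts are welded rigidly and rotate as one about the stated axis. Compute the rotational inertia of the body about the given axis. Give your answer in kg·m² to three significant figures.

2.45

Point mass: I_cm = 0; centre at d = 0.49 m, so I = I_cm + Md² gives I = 0 + (2.3)(0.49)² = 0.55223 kg·m².
Point mass: I_cm = 0; centre at d = 0.56 m, so I = I_cm + Md² gives I = 0 + (3.2)(0.56)² = 1.0035 kg·m².
Thin ring: I_cm = MR² = (4.1)(0.44)² = 0.79376 kg·m²; centre at d = 0.16 m, so I = I_cm + Md² gives I = 0.79376 + (4.1)(0.16)² = 0.89872 kg·m².
Total I = 0.55223 + 1.0035 + 0.89872 = 2.4545 kg·m².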